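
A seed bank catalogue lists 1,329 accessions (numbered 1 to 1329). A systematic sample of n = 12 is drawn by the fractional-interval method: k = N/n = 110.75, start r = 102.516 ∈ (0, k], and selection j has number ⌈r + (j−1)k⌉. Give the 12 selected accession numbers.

103, 214, 325, 435, 546, 657, 768, 878, 989, 1100, 1211, 1321

j=1: r + 0k = 102.516 → ⌈·⌉ = 103
j=2: r + 1k = 213.266 → ⌈·⌉ = 214
j=3: r + 2k = 324.016 → ⌈·⌉ = 325
j=4: r + 3k = 434.766 → ⌈·⌉ = 435
j=5: r + 4k = 545.516 → ⌈·⌉ = 546
j=6: r + 5k = 656.266 → ⌈·⌉ = 657
j=7: r + 6k = 767.016 → ⌈·⌉ = 768
j=8: r + 7k = 877.766 → ⌈·⌉ = 878
j=9: r + 8k = 988.516 → ⌈·⌉ = 989
j=10: r + 9k = 1099.266 → ⌈·⌉ = 1100
j=11: r + 10k = 1210.016 → ⌈·⌉ = 1211
j=12: r + 11k = 1320.766 → ⌈·⌉ = 1321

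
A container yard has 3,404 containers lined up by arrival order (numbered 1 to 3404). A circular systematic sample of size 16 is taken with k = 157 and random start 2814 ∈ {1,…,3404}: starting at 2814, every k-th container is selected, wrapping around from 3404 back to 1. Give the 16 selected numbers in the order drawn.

Selection 1: 2814
Selection 2: 2814 + 157 = 2971
Selection 3: 2971 + 157 = 3128
Selection 4: 3128 + 157 = 3285
Selection 5: 3285 + 157 = 3442 → 3442 − 3404 = 38
Selection 6: 38 + 157 = 195
Selection 7: 195 + 157 = 352
Selection 8: 352 + 157 = 509
Selection 9: 509 + 157 = 666
Selection 10: 666 + 157 = 823
Selection 11: 823 + 157 = 980
Selection 12: 980 + 157 = 1137
Selection 13: 1137 + 157 = 1294
Selection 14: 1294 + 157 = 1451
Selection 15: 1451 + 157 = 1608
Selection 16: 1608 + 157 = 1765

2814, 2971, 3128, 3285, 38, 195, 352, 509, 666, 823, 980, 1137, 1294, 1451, 1608, 1765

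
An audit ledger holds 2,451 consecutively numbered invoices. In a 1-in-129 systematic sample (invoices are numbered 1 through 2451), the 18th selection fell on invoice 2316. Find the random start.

k = 129
r = 2316 − (18−1)×129 = 2316 − 2193 = 123

123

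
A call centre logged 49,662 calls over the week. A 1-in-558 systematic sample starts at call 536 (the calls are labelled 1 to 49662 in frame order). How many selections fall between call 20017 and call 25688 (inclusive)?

k = 558
First selection ≥ 20017: 536 + ⌈(20017−536)/558⌉·558 = 536 + 35×558 = 20066
Last selection ≤ 25688: 536 + ⌊(25688−536)/558⌋·558 = 536 + 45×558 = 25646
Count = 45 − 35 + 1 = 11

11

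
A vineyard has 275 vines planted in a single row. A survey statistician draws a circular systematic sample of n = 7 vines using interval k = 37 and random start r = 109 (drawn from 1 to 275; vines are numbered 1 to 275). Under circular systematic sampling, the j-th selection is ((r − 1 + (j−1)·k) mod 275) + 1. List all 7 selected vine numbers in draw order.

Selection 1: 109
Selection 2: 109 + 37 = 146
Selection 3: 146 + 37 = 183
Selection 4: 183 + 37 = 220
Selection 5: 220 + 37 = 257
Selection 6: 257 + 37 = 294 → 294 − 275 = 19
Selection 7: 19 + 37 = 56

109, 146, 183, 220, 257, 19, 56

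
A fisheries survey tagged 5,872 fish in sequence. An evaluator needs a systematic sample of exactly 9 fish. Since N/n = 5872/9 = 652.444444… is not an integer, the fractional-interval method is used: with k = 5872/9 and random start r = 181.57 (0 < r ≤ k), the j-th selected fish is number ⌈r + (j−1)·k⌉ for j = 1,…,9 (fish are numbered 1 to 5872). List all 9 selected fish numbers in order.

j=1: r + 0k = 181.57 → ⌈·⌉ = 182
j=2: r + 1k = 834.014444… → ⌈·⌉ = 835
j=3: r + 2k = 1486.458888… → ⌈·⌉ = 1487
j=4: r + 3k = 2138.903333… → ⌈·⌉ = 2139
j=5: r + 4k = 2791.347777… → ⌈·⌉ = 2792
j=6: r + 5k = 3443.792222… → ⌈·⌉ = 3444
j=7: r + 6k = 4096.236666… → ⌈·⌉ = 4097
j=8: r + 7k = 4748.681111… → ⌈·⌉ = 4749
j=9: r + 8k = 5401.125555… → ⌈·⌉ = 5402

182, 835, 1487, 2139, 2792, 3444, 4097, 4749, 5402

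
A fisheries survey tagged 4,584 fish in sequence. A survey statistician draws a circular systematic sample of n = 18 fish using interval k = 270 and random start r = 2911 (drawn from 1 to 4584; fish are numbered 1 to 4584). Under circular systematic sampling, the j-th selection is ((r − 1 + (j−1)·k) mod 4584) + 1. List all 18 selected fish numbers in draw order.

Selection 1: 2911
Selection 2: 2911 + 270 = 3181
Selection 3: 3181 + 270 = 3451
Selection 4: 3451 + 270 = 3721
Selection 5: 3721 + 270 = 3991
Selection 6: 3991 + 270 = 4261
Selection 7: 4261 + 270 = 4531
Selection 8: 4531 + 270 = 4801 → 4801 − 4584 = 217
Selection 9: 217 + 270 = 487
Selection 10: 487 + 270 = 757
Selection 11: 757 + 270 = 1027
Selection 12: 1027 + 270 = 1297
Selection 13: 1297 + 270 = 1567
Selection 14: 1567 + 270 = 1837
Selection 15: 1837 + 270 = 2107
Selection 16: 2107 + 270 = 2377
Selection 17: 2377 + 270 = 2647
Selection 18: 2647 + 270 = 2917

2911, 3181, 3451, 3721, 3991, 4261, 4531, 217, 487, 757, 1027, 1297, 1567, 1837, 2107, 2377, 2647, 2917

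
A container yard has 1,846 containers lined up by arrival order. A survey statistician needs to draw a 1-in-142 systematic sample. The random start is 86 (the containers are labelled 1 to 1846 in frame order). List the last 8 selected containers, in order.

796, 938, 1080, 1222, 1364, 1506, 1648, 1790

6th selection = 86 + 5×142 = 796
7th: 796 + 142 = 938
8th: 938 + 142 = 1080
9th: 1080 + 142 = 1222
10th: 1222 + 142 = 1364
11th: 1364 + 142 = 1506
12th: 1506 + 142 = 1648
13th: 1648 + 142 = 1790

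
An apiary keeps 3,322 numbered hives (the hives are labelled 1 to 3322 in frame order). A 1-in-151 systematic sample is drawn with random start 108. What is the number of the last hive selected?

3279

k = 151
22nd selection = r + (22−1)·k = 108 + 21×151 = 108 + 3171 = 3279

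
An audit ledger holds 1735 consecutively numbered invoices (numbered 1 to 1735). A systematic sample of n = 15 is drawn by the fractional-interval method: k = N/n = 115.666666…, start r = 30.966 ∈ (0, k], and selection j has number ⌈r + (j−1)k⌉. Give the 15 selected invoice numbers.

31, 147, 263, 378, 494, 610, 725, 841, 957, 1072, 1188, 1304, 1419, 1535, 1651

j=1: r + 0k = 30.966 → ⌈·⌉ = 31
j=2: r + 1k = 146.632666… → ⌈·⌉ = 147
j=3: r + 2k = 262.299333… → ⌈·⌉ = 263
j=4: r + 3k = 377.966 → ⌈·⌉ = 378
j=5: r + 4k = 493.632666… → ⌈·⌉ = 494
j=6: r + 5k = 609.299333… → ⌈·⌉ = 610
j=7: r + 6k = 724.966 → ⌈·⌉ = 725
j=8: r + 7k = 840.632666… → ⌈·⌉ = 841
j=9: r + 8k = 956.299333… → ⌈·⌉ = 957
j=10: r + 9k = 1071.966 → ⌈·⌉ = 1072
j=11: r + 10k = 1187.632666… → ⌈·⌉ = 1188
j=12: r + 11k = 1303.299333… → ⌈·⌉ = 1304
j=13: r + 12k = 1418.966 → ⌈·⌉ = 1419
j=14: r + 13k = 1534.632666… → ⌈·⌉ = 1535
j=15: r + 14k = 1650.299333… → ⌈·⌉ = 1651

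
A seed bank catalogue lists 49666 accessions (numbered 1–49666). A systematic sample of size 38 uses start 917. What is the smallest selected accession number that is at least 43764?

k = 49666/38 = 1307
Steps past start: ⌈(43764 − 917)/1307⌉ = ⌈42847/1307⌉ = 33
Selected accession: 917 + 33×1307 = 44048

44048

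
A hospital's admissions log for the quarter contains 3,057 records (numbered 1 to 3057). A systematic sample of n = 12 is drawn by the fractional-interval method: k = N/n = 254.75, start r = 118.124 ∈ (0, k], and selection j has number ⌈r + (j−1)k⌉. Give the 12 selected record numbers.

j=1: r + 0k = 118.124 → ⌈·⌉ = 119
j=2: r + 1k = 372.874 → ⌈·⌉ = 373
j=3: r + 2k = 627.624 → ⌈·⌉ = 628
j=4: r + 3k = 882.374 → ⌈·⌉ = 883
j=5: r + 4k = 1137.124 → ⌈·⌉ = 1138
j=6: r + 5k = 1391.874 → ⌈·⌉ = 1392
j=7: r + 6k = 1646.624 → ⌈·⌉ = 1647
j=8: r + 7k = 1901.374 → ⌈·⌉ = 1902
j=9: r + 8k = 2156.124 → ⌈·⌉ = 2157
j=10: r + 9k = 2410.874 → ⌈·⌉ = 2411
j=11: r + 10k = 2665.624 → ⌈·⌉ = 2666
j=12: r + 11k = 2920.374 → ⌈·⌉ = 2921

119, 373, 628, 883, 1138, 1392, 1647, 1902, 2157, 2411, 2666, 2921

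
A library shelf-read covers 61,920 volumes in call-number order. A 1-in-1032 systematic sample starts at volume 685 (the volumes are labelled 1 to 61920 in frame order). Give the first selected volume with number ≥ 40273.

k = 1032
Steps past start: ⌈(40273 − 685)/1032⌉ = ⌈39588/1032⌉ = 39
Selected volume: 685 + 39×1032 = 40933

40933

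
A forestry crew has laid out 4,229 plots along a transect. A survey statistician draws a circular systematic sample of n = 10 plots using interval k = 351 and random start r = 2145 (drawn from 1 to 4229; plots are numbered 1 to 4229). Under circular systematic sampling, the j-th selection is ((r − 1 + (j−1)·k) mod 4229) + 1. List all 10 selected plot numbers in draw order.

2145, 2496, 2847, 3198, 3549, 3900, 22, 373, 724, 1075

Selection 1: 2145
Selection 2: 2145 + 351 = 2496
Selection 3: 2496 + 351 = 2847
Selection 4: 2847 + 351 = 3198
Selection 5: 3198 + 351 = 3549
Selection 6: 3549 + 351 = 3900
Selection 7: 3900 + 351 = 4251 → 4251 − 4229 = 22
Selection 8: 22 + 351 = 373
Selection 9: 373 + 351 = 724
Selection 10: 724 + 351 = 1075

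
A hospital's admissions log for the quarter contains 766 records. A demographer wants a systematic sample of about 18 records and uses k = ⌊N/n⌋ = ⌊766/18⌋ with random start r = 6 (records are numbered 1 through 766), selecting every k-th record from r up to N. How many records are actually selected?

19

k = ⌊766/18⌋ = 42
Achieved size = ⌊(766 − 6)/42⌋ + 1 = ⌊760/42⌋ + 1 = 18 + 1 = 19
(last selection: 6 + 18×42 = 762 ≤ 766; next would be 804 > 766)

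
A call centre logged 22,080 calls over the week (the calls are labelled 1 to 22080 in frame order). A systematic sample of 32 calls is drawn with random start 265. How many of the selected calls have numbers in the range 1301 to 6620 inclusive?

k = 22080/32 = 690
First selection ≥ 1301: 265 + ⌈(1301−265)/690⌉·690 = 265 + 2×690 = 1645
Last selection ≤ 6620: 265 + ⌊(6620−265)/690⌋·690 = 265 + 9×690 = 6475
Count = 9 − 2 + 1 = 8

8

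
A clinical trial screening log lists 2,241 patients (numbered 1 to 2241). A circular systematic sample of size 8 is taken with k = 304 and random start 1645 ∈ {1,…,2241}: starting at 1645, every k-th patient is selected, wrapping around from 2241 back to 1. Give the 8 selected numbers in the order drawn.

Selection 1: 1645
Selection 2: 1645 + 304 = 1949
Selection 3: 1949 + 304 = 2253 → 2253 − 2241 = 12
Selection 4: 12 + 304 = 316
Selection 5: 316 + 304 = 620
Selection 6: 620 + 304 = 924
Selection 7: 924 + 304 = 1228
Selection 8: 1228 + 304 = 1532

1645, 1949, 12, 316, 620, 924, 1228, 1532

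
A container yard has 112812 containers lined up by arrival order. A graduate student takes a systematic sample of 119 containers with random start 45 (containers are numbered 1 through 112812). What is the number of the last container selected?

111909

k = 112812/119 = 948
119th selection = r + (119−1)·k = 45 + 118×948 = 45 + 111864 = 111909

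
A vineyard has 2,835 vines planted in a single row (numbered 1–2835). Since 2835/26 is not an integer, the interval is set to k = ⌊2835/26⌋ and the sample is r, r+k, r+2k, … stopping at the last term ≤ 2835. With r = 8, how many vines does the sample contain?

k = ⌊2835/26⌋ = 109
Achieved size = ⌊(2835 − 8)/109⌋ + 1 = ⌊2827/109⌋ + 1 = 25 + 1 = 26
(last selection: 8 + 25×109 = 2733 ≤ 2835; next would be 2842 > 2835)

26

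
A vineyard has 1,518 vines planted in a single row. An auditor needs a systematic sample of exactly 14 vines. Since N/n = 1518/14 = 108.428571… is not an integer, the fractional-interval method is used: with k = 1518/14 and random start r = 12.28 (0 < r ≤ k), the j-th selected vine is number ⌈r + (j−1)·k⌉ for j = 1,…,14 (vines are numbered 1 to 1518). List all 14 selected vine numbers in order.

j=1: r + 0k = 12.28 → ⌈·⌉ = 13
j=2: r + 1k = 120.708571… → ⌈·⌉ = 121
j=3: r + 2k = 229.137142… → ⌈·⌉ = 230
j=4: r + 3k = 337.565714… → ⌈·⌉ = 338
j=5: r + 4k = 445.994285… → ⌈·⌉ = 446
j=6: r + 5k = 554.422857… → ⌈·⌉ = 555
j=7: r + 6k = 662.851428… → ⌈·⌉ = 663
j=8: r + 7k = 771.28 → ⌈·⌉ = 772
j=9: r + 8k = 879.708571… → ⌈·⌉ = 880
j=10: r + 9k = 988.137142… → ⌈·⌉ = 989
j=11: r + 10k = 1096.565714… → ⌈·⌉ = 1097
j=12: r + 11k = 1204.994285… → ⌈·⌉ = 1205
j=13: r + 12k = 1313.422857… → ⌈·⌉ = 1314
j=14: r + 13k = 1421.851428… → ⌈·⌉ = 1422

13, 121, 230, 338, 446, 555, 663, 772, 880, 989, 1097, 1205, 1314, 1422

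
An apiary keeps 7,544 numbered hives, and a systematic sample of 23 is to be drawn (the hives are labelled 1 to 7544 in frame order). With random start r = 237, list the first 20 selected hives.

237, 565, 893, 1221, 1549, 1877, 2205, 2533, 2861, 3189, 3517, 3845, 4173, 4501, 4829, 5157, 5485, 5813, 6141, 6469

k = N/n = 7544/23 = 328
hive 1: 237
hive 2: 237 + 328 = 565
hive 3: 565 + 328 = 893
hive 4: 893 + 328 = 1221
hive 5: 1221 + 328 = 1549
hive 6: 1549 + 328 = 1877
hive 7: 1877 + 328 = 2205
hive 8: 2205 + 328 = 2533
hive 9: 2533 + 328 = 2861
hive 10: 2861 + 328 = 3189
hive 11: 3189 + 328 = 3517
hive 12: 3517 + 328 = 3845
hive 13: 3845 + 328 = 4173
hive 14: 4173 + 328 = 4501
hive 15: 4501 + 328 = 4829
hive 16: 4829 + 328 = 5157
hive 17: 5157 + 328 = 5485
hive 18: 5485 + 328 = 5813
hive 19: 5813 + 328 = 6141
hive 20: 6141 + 328 = 6469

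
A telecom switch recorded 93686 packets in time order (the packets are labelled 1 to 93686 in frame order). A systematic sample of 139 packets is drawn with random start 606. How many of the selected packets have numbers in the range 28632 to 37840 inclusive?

k = 93686/139 = 674
First selection ≥ 28632: 606 + ⌈(28632−606)/674⌉·674 = 606 + 42×674 = 28914
Last selection ≤ 37840: 606 + ⌊(37840−606)/674⌋·674 = 606 + 55×674 = 37676
Count = 55 − 42 + 1 = 14

14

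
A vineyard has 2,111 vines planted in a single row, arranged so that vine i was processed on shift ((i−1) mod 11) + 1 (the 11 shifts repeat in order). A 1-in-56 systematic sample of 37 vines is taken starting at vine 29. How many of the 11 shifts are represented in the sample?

Consecutive selections differ by k = 56, so their shift numbers differ by 56 mod 11 = 1.
gcd(56, 11) = 1, so the sample visits 11/1 = 11 distinct residues mod 11.
Start 29 is shift 7; the shifts hit are 1, 2, 3, 4, 5, 6, 7, 8, 9, 10, 11.

11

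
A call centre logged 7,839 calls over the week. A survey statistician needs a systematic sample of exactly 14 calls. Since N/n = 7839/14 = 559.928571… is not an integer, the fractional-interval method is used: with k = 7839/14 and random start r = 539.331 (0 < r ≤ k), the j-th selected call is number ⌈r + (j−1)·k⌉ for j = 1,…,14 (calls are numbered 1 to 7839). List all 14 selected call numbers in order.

j=1: r + 0k = 539.331 → ⌈·⌉ = 540
j=2: r + 1k = 1099.259571… → ⌈·⌉ = 1100
j=3: r + 2k = 1659.188142… → ⌈·⌉ = 1660
j=4: r + 3k = 2219.116714… → ⌈·⌉ = 2220
j=5: r + 4k = 2779.045285… → ⌈·⌉ = 2780
j=6: r + 5k = 3338.973857… → ⌈·⌉ = 3339
j=7: r + 6k = 3898.902428… → ⌈·⌉ = 3899
j=8: r + 7k = 4458.831 → ⌈·⌉ = 4459
j=9: r + 8k = 5018.759571… → ⌈·⌉ = 5019
j=10: r + 9k = 5578.688142… → ⌈·⌉ = 5579
j=11: r + 10k = 6138.616714… → ⌈·⌉ = 6139
j=12: r + 11k = 6698.545285… → ⌈·⌉ = 6699
j=13: r + 12k = 7258.473857… → ⌈·⌉ = 7259
j=14: r + 13k = 7818.402428… → ⌈·⌉ = 7819

540, 1100, 1660, 2220, 2780, 3339, 3899, 4459, 5019, 5579, 6139, 6699, 7259, 7819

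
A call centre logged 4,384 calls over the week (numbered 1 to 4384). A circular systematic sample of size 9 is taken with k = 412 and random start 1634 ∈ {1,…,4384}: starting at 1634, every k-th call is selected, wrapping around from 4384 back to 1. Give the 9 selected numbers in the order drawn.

1634, 2046, 2458, 2870, 3282, 3694, 4106, 134, 546

Selection 1: 1634
Selection 2: 1634 + 412 = 2046
Selection 3: 2046 + 412 = 2458
Selection 4: 2458 + 412 = 2870
Selection 5: 2870 + 412 = 3282
Selection 6: 3282 + 412 = 3694
Selection 7: 3694 + 412 = 4106
Selection 8: 4106 + 412 = 4518 → 4518 − 4384 = 134
Selection 9: 134 + 412 = 546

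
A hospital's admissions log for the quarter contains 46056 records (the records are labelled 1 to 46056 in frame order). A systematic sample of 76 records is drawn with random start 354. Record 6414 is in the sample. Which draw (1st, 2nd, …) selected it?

11

k = 46056/76 = 606
position = (6414 − 354)/606 + 1 = 6060/606 + 1 = 10 + 1 = 11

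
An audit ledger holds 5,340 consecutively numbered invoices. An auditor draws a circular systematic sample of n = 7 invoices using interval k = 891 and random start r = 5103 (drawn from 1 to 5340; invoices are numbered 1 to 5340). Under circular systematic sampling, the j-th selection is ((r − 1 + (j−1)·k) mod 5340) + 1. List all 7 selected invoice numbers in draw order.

5103, 654, 1545, 2436, 3327, 4218, 5109

Selection 1: 5103
Selection 2: 5103 + 891 = 5994 → 5994 − 5340 = 654
Selection 3: 654 + 891 = 1545
Selection 4: 1545 + 891 = 2436
Selection 5: 2436 + 891 = 3327
Selection 6: 3327 + 891 = 4218
Selection 7: 4218 + 891 = 5109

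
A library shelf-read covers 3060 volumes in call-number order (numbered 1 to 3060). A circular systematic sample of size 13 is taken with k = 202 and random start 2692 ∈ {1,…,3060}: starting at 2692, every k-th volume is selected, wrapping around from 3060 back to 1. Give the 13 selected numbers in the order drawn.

Selection 1: 2692
Selection 2: 2692 + 202 = 2894
Selection 3: 2894 + 202 = 3096 → 3096 − 3060 = 36
Selection 4: 36 + 202 = 238
Selection 5: 238 + 202 = 440
Selection 6: 440 + 202 = 642
Selection 7: 642 + 202 = 844
Selection 8: 844 + 202 = 1046
Selection 9: 1046 + 202 = 1248
Selection 10: 1248 + 202 = 1450
Selection 11: 1450 + 202 = 1652
Selection 12: 1652 + 202 = 1854
Selection 13: 1854 + 202 = 2056

2692, 2894, 36, 238, 440, 642, 844, 1046, 1248, 1450, 1652, 1854, 2056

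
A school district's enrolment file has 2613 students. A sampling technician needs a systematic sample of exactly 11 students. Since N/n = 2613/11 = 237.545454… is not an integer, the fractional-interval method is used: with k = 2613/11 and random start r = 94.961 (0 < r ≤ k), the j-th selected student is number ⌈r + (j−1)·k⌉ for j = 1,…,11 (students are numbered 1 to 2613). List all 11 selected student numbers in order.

95, 333, 571, 808, 1046, 1283, 1521, 1758, 1996, 2233, 2471

j=1: r + 0k = 94.961 → ⌈·⌉ = 95
j=2: r + 1k = 332.506454… → ⌈·⌉ = 333
j=3: r + 2k = 570.051909… → ⌈·⌉ = 571
j=4: r + 3k = 807.597363… → ⌈·⌉ = 808
j=5: r + 4k = 1045.142818… → ⌈·⌉ = 1046
j=6: r + 5k = 1282.688272… → ⌈·⌉ = 1283
j=7: r + 6k = 1520.233727… → ⌈·⌉ = 1521
j=8: r + 7k = 1757.779181… → ⌈·⌉ = 1758
j=9: r + 8k = 1995.324636… → ⌈·⌉ = 1996
j=10: r + 9k = 2232.870090… → ⌈·⌉ = 2233
j=11: r + 10k = 2470.415545… → ⌈·⌉ = 2471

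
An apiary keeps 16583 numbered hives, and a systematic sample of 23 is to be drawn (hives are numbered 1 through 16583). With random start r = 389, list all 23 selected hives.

k = N/n = 16583/23 = 721
hive 1: 389
hive 2: 389 + 721 = 1110
hive 3: 1110 + 721 = 1831
hive 4: 1831 + 721 = 2552
hive 5: 2552 + 721 = 3273
hive 6: 3273 + 721 = 3994
hive 7: 3994 + 721 = 4715
hive 8: 4715 + 721 = 5436
hive 9: 5436 + 721 = 6157
hive 10: 6157 + 721 = 6878
hive 11: 6878 + 721 = 7599
hive 12: 7599 + 721 = 8320
hive 13: 8320 + 721 = 9041
hive 14: 9041 + 721 = 9762
hive 15: 9762 + 721 = 10483
hive 16: 10483 + 721 = 11204
hive 17: 11204 + 721 = 11925
hive 18: 11925 + 721 = 12646
hive 19: 12646 + 721 = 13367
hive 20: 13367 + 721 = 14088
hive 21: 14088 + 721 = 14809
hive 22: 14809 + 721 = 15530
hive 23: 15530 + 721 = 16251

389, 1110, 1831, 2552, 3273, 3994, 4715, 5436, 6157, 6878, 7599, 8320, 9041, 9762, 10483, 11204, 11925, 12646, 13367, 14088, 14809, 15530, 16251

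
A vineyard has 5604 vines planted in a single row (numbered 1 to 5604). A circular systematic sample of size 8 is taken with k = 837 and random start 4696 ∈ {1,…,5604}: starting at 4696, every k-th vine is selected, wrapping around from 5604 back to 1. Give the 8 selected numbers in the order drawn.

Selection 1: 4696
Selection 2: 4696 + 837 = 5533
Selection 3: 5533 + 837 = 6370 → 6370 − 5604 = 766
Selection 4: 766 + 837 = 1603
Selection 5: 1603 + 837 = 2440
Selection 6: 2440 + 837 = 3277
Selection 7: 3277 + 837 = 4114
Selection 8: 4114 + 837 = 4951

4696, 5533, 766, 1603, 2440, 3277, 4114, 4951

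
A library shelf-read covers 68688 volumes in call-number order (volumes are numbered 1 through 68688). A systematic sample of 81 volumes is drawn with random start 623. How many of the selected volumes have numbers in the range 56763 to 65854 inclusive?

k = 68688/81 = 848
First selection ≥ 56763: 623 + ⌈(56763−623)/848⌉·848 = 623 + 67×848 = 57439
Last selection ≤ 65854: 623 + ⌊(65854−623)/848⌋·848 = 623 + 76×848 = 65071
Count = 76 − 67 + 1 = 10

10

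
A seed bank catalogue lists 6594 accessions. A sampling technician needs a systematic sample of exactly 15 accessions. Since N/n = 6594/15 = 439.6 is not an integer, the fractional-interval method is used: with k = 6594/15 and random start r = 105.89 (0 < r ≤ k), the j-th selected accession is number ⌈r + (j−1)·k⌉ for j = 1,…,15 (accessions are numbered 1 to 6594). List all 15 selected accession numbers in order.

106, 546, 986, 1425, 1865, 2304, 2744, 3184, 3623, 4063, 4502, 4942, 5382, 5821, 6261

j=1: r + 0k = 105.89 → ⌈·⌉ = 106
j=2: r + 1k = 545.49 → ⌈·⌉ = 546
j=3: r + 2k = 985.09 → ⌈·⌉ = 986
j=4: r + 3k = 1424.69 → ⌈·⌉ = 1425
j=5: r + 4k = 1864.29 → ⌈·⌉ = 1865
j=6: r + 5k = 2303.89 → ⌈·⌉ = 2304
j=7: r + 6k = 2743.49 → ⌈·⌉ = 2744
j=8: r + 7k = 3183.09 → ⌈·⌉ = 3184
j=9: r + 8k = 3622.69 → ⌈·⌉ = 3623
j=10: r + 9k = 4062.29 → ⌈·⌉ = 4063
j=11: r + 10k = 4501.89 → ⌈·⌉ = 4502
j=12: r + 11k = 4941.49 → ⌈·⌉ = 4942
j=13: r + 12k = 5381.09 → ⌈·⌉ = 5382
j=14: r + 13k = 5820.69 → ⌈·⌉ = 5821
j=15: r + 14k = 6260.29 → ⌈·⌉ = 6261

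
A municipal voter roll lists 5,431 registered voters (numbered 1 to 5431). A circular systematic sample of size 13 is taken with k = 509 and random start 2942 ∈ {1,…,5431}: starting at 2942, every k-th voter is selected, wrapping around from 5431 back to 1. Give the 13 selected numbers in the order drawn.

Selection 1: 2942
Selection 2: 2942 + 509 = 3451
Selection 3: 3451 + 509 = 3960
Selection 4: 3960 + 509 = 4469
Selection 5: 4469 + 509 = 4978
Selection 6: 4978 + 509 = 5487 → 5487 − 5431 = 56
Selection 7: 56 + 509 = 565
Selection 8: 565 + 509 = 1074
Selection 9: 1074 + 509 = 1583
Selection 10: 1583 + 509 = 2092
Selection 11: 2092 + 509 = 2601
Selection 12: 2601 + 509 = 3110
Selection 13: 3110 + 509 = 3619

2942, 3451, 3960, 4469, 4978, 56, 565, 1074, 1583, 2092, 2601, 3110, 3619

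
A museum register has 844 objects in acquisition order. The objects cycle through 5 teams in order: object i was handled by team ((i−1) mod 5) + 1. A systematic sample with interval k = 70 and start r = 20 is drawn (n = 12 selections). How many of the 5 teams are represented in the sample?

Consecutive selections differ by k = 70, so their team numbers differ by 70 mod 5 = 0.
gcd(70, 5) = 5, so the sample visits 5/5 = 1 distinct residues mod 5.
Start 20 is team 5; the teams hit are 5.

1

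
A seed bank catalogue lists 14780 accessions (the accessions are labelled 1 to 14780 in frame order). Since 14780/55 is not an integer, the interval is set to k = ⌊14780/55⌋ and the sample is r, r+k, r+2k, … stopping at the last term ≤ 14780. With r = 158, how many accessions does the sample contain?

55

k = ⌊14780/55⌋ = 268
Achieved size = ⌊(14780 − 158)/268⌋ + 1 = ⌊14622/268⌋ + 1 = 54 + 1 = 55
(last selection: 158 + 54×268 = 14630 ≤ 14780; next would be 14898 > 14780)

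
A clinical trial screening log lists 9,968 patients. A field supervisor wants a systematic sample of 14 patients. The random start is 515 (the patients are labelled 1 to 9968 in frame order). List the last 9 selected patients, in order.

k = N/n = 9968/14 = 712
6th selection = 515 + 5×712 = 4075
7th: 4075 + 712 = 4787
8th: 4787 + 712 = 5499
9th: 5499 + 712 = 6211
10th: 6211 + 712 = 6923
11th: 6923 + 712 = 7635
12th: 7635 + 712 = 8347
13th: 8347 + 712 = 9059
14th: 9059 + 712 = 9771

4075, 4787, 5499, 6211, 6923, 7635, 8347, 9059, 9771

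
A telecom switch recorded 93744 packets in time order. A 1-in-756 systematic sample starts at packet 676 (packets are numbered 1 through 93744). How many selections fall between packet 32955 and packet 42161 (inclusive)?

12

k = 756
First selection ≥ 32955: 676 + ⌈(32955−676)/756⌉·756 = 676 + 43×756 = 33184
Last selection ≤ 42161: 676 + ⌊(42161−676)/756⌋·756 = 676 + 54×756 = 41500
Count = 54 − 43 + 1 = 12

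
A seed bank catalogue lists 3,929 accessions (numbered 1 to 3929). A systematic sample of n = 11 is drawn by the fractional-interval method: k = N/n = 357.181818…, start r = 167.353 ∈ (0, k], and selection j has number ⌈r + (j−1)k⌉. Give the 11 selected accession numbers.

168, 525, 882, 1239, 1597, 1954, 2311, 2668, 3025, 3382, 3740

j=1: r + 0k = 167.353 → ⌈·⌉ = 168
j=2: r + 1k = 524.534818… → ⌈·⌉ = 525
j=3: r + 2k = 881.716636… → ⌈·⌉ = 882
j=4: r + 3k = 1238.898454… → ⌈·⌉ = 1239
j=5: r + 4k = 1596.080272… → ⌈·⌉ = 1597
j=6: r + 5k = 1953.262090… → ⌈·⌉ = 1954
j=7: r + 6k = 2310.443909… → ⌈·⌉ = 2311
j=8: r + 7k = 2667.625727… → ⌈·⌉ = 2668
j=9: r + 8k = 3024.807545… → ⌈·⌉ = 3025
j=10: r + 9k = 3381.989363… → ⌈·⌉ = 3382
j=11: r + 10k = 3739.171181… → ⌈·⌉ = 3740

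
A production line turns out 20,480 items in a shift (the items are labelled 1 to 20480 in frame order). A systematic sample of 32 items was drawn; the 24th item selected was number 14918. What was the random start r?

198

k = 20480/32 = 640
r = 14918 − (24−1)×640 = 14918 − 14720 = 198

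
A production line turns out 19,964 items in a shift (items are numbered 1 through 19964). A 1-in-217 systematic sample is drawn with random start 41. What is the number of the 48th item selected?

10240

k = 217
48th selection = r + (48−1)·k = 41 + 47×217 = 41 + 10199 = 10240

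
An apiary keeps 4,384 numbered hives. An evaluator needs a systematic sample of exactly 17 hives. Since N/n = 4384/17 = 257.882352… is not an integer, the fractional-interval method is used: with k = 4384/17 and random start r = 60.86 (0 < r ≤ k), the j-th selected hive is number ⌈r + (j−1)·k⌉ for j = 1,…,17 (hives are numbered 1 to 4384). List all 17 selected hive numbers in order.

61, 319, 577, 835, 1093, 1351, 1609, 1867, 2124, 2382, 2640, 2898, 3156, 3414, 3672, 3930, 4187

j=1: r + 0k = 60.86 → ⌈·⌉ = 61
j=2: r + 1k = 318.742352… → ⌈·⌉ = 319
j=3: r + 2k = 576.624705… → ⌈·⌉ = 577
j=4: r + 3k = 834.507058… → ⌈·⌉ = 835
j=5: r + 4k = 1092.389411… → ⌈·⌉ = 1093
j=6: r + 5k = 1350.271764… → ⌈·⌉ = 1351
j=7: r + 6k = 1608.154117… → ⌈·⌉ = 1609
j=8: r + 7k = 1866.036470… → ⌈·⌉ = 1867
j=9: r + 8k = 2123.918823… → ⌈·⌉ = 2124
j=10: r + 9k = 2381.801176… → ⌈·⌉ = 2382
j=11: r + 10k = 2639.683529… → ⌈·⌉ = 2640
j=12: r + 11k = 2897.565882… → ⌈·⌉ = 2898
j=13: r + 12k = 3155.448235… → ⌈·⌉ = 3156
j=14: r + 13k = 3413.330588… → ⌈·⌉ = 3414
j=15: r + 14k = 3671.212941… → ⌈·⌉ = 3672
j=16: r + 15k = 3929.095294… → ⌈·⌉ = 3930
j=17: r + 16k = 4186.977647… → ⌈·⌉ = 4187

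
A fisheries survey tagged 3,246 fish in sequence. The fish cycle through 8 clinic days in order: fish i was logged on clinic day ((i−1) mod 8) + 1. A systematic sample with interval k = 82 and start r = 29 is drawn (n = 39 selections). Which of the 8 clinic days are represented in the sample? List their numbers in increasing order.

Consecutive selections differ by k = 82, so their clinic day numbers differ by 82 mod 8 = 2.
gcd(82, 8) = 2, so the sample visits 8/2 = 4 distinct residues mod 8.
Start 29 is clinic day 5; the clinic days hit are 1, 3, 5, 7.

1, 3, 5, 7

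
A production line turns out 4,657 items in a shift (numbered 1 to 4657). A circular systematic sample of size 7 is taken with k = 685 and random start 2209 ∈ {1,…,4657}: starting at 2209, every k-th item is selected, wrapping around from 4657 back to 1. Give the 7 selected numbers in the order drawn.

2209, 2894, 3579, 4264, 292, 977, 1662

Selection 1: 2209
Selection 2: 2209 + 685 = 2894
Selection 3: 2894 + 685 = 3579
Selection 4: 3579 + 685 = 4264
Selection 5: 4264 + 685 = 4949 → 4949 − 4657 = 292
Selection 6: 292 + 685 = 977
Selection 7: 977 + 685 = 1662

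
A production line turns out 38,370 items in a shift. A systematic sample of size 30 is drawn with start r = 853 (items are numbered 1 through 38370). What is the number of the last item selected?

k = 38370/30 = 1279
30th selection = r + (30−1)·k = 853 + 29×1279 = 853 + 37091 = 37944

37944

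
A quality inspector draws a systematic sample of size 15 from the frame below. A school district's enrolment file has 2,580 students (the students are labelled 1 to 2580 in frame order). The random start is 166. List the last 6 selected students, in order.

1714, 1886, 2058, 2230, 2402, 2574

k = N/n = 2580/15 = 172
10th selection = 166 + 9×172 = 1714
11th: 1714 + 172 = 1886
12th: 1886 + 172 = 2058
13th: 2058 + 172 = 2230
14th: 2230 + 172 = 2402
15th: 2402 + 172 = 2574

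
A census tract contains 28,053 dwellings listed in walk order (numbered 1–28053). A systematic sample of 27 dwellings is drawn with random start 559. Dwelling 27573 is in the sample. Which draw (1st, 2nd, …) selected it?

27

k = 28053/27 = 1039
position = (27573 − 559)/1039 + 1 = 27014/1039 + 1 = 26 + 1 = 27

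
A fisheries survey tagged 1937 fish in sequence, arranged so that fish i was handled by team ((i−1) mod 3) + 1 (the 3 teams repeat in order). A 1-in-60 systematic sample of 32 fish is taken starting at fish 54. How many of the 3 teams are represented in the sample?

1

Consecutive selections differ by k = 60, so their team numbers differ by 60 mod 3 = 0.
gcd(60, 3) = 3, so the sample visits 3/3 = 1 distinct residues mod 3.
Start 54 is team 3; the teams hit are 3.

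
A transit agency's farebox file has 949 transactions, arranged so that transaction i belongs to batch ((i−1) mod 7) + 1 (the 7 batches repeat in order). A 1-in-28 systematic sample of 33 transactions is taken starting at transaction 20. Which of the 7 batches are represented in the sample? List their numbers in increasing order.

Consecutive selections differ by k = 28, so their batch numbers differ by 28 mod 7 = 0.
gcd(28, 7) = 7, so the sample visits 7/7 = 1 distinct residues mod 7.
Start 20 is batch 6; the batches hit are 6.

6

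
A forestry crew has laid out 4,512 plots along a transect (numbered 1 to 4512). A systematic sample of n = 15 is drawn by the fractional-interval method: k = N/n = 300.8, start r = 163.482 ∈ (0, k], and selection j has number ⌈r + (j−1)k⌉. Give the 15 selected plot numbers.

164, 465, 766, 1066, 1367, 1668, 1969, 2270, 2570, 2871, 3172, 3473, 3774, 4074, 4375

j=1: r + 0k = 163.482 → ⌈·⌉ = 164
j=2: r + 1k = 464.282 → ⌈·⌉ = 465
j=3: r + 2k = 765.082 → ⌈·⌉ = 766
j=4: r + 3k = 1065.882 → ⌈·⌉ = 1066
j=5: r + 4k = 1366.682 → ⌈·⌉ = 1367
j=6: r + 5k = 1667.482 → ⌈·⌉ = 1668
j=7: r + 6k = 1968.282 → ⌈·⌉ = 1969
j=8: r + 7k = 2269.082 → ⌈·⌉ = 2270
j=9: r + 8k = 2569.882 → ⌈·⌉ = 2570
j=10: r + 9k = 2870.682 → ⌈·⌉ = 2871
j=11: r + 10k = 3171.482 → ⌈·⌉ = 3172
j=12: r + 11k = 3472.282 → ⌈·⌉ = 3473
j=13: r + 12k = 3773.082 → ⌈·⌉ = 3774
j=14: r + 13k = 4073.882 → ⌈·⌉ = 4074
j=15: r + 14k = 4374.682 → ⌈·⌉ = 4375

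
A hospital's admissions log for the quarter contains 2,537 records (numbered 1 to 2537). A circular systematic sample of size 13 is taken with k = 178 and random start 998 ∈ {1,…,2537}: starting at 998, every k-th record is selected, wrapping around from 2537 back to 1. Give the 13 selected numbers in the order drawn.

998, 1176, 1354, 1532, 1710, 1888, 2066, 2244, 2422, 63, 241, 419, 597

Selection 1: 998
Selection 2: 998 + 178 = 1176
Selection 3: 1176 + 178 = 1354
Selection 4: 1354 + 178 = 1532
Selection 5: 1532 + 178 = 1710
Selection 6: 1710 + 178 = 1888
Selection 7: 1888 + 178 = 2066
Selection 8: 2066 + 178 = 2244
Selection 9: 2244 + 178 = 2422
Selection 10: 2422 + 178 = 2600 → 2600 − 2537 = 63
Selection 11: 63 + 178 = 241
Selection 12: 241 + 178 = 419
Selection 13: 419 + 178 = 597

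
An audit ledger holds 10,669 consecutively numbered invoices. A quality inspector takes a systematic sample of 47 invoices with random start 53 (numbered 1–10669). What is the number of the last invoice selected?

k = 10669/47 = 227
47th selection = r + (47−1)·k = 53 + 46×227 = 53 + 10442 = 10495

10495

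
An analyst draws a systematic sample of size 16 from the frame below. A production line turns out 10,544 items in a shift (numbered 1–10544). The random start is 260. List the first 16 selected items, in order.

k = N/n = 10544/16 = 659
item 1: 260
item 2: 260 + 659 = 919
item 3: 919 + 659 = 1578
item 4: 1578 + 659 = 2237
item 5: 2237 + 659 = 2896
item 6: 2896 + 659 = 3555
item 7: 3555 + 659 = 4214
item 8: 4214 + 659 = 4873
item 9: 4873 + 659 = 5532
item 10: 5532 + 659 = 6191
item 11: 6191 + 659 = 6850
item 12: 6850 + 659 = 7509
item 13: 7509 + 659 = 8168
item 14: 8168 + 659 = 8827
item 15: 8827 + 659 = 9486
item 16: 9486 + 659 = 10145

260, 919, 1578, 2237, 2896, 3555, 4214, 4873, 5532, 6191, 6850, 7509, 8168, 8827, 9486, 10145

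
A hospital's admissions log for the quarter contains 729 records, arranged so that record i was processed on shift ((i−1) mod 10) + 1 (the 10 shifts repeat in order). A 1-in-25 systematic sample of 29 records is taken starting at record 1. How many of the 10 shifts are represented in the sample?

Consecutive selections differ by k = 25, so their shift numbers differ by 25 mod 10 = 5.
gcd(25, 10) = 5, so the sample visits 10/5 = 2 distinct residues mod 10.
Start 1 is shift 1; the shifts hit are 1, 6.

2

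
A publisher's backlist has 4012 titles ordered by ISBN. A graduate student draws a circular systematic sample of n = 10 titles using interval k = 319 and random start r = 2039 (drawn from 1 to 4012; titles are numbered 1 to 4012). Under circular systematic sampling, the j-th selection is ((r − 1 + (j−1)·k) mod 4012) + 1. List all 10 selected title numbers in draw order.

2039, 2358, 2677, 2996, 3315, 3634, 3953, 260, 579, 898

Selection 1: 2039
Selection 2: 2039 + 319 = 2358
Selection 3: 2358 + 319 = 2677
Selection 4: 2677 + 319 = 2996
Selection 5: 2996 + 319 = 3315
Selection 6: 3315 + 319 = 3634
Selection 7: 3634 + 319 = 3953
Selection 8: 3953 + 319 = 4272 → 4272 − 4012 = 260
Selection 9: 260 + 319 = 579
Selection 10: 579 + 319 = 898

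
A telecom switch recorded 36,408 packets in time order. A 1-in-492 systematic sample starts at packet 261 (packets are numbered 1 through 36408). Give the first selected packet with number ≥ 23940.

24369

k = 492
Steps past start: ⌈(23940 − 261)/492⌉ = ⌈23679/492⌉ = 49
Selected packet: 261 + 49×492 = 24369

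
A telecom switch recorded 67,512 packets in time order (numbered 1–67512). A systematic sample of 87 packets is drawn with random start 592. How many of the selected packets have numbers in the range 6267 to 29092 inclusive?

k = 67512/87 = 776
First selection ≥ 6267: 592 + ⌈(6267−592)/776⌉·776 = 592 + 8×776 = 6800
Last selection ≤ 29092: 592 + ⌊(29092−592)/776⌋·776 = 592 + 36×776 = 28528
Count = 36 − 8 + 1 = 29

29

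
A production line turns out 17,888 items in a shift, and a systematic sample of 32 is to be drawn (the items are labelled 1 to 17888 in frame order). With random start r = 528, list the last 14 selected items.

k = N/n = 17888/32 = 559
19th selection = 528 + 18×559 = 10590
20th: 10590 + 559 = 11149
21st: 11149 + 559 = 11708
22nd: 11708 + 559 = 12267
23rd: 12267 + 559 = 12826
24th: 12826 + 559 = 13385
25th: 13385 + 559 = 13944
26th: 13944 + 559 = 14503
27th: 14503 + 559 = 15062
28th: 15062 + 559 = 15621
29th: 15621 + 559 = 16180
30th: 16180 + 559 = 16739
31st: 16739 + 559 = 17298
32nd: 17298 + 559 = 17857

10590, 11149, 11708, 12267, 12826, 13385, 13944, 14503, 15062, 15621, 16180, 16739, 17298, 17857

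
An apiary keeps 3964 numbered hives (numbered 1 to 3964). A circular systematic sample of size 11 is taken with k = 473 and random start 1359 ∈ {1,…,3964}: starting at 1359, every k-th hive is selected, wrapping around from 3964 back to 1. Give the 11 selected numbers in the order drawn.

Selection 1: 1359
Selection 2: 1359 + 473 = 1832
Selection 3: 1832 + 473 = 2305
Selection 4: 2305 + 473 = 2778
Selection 5: 2778 + 473 = 3251
Selection 6: 3251 + 473 = 3724
Selection 7: 3724 + 473 = 4197 → 4197 − 3964 = 233
Selection 8: 233 + 473 = 706
Selection 9: 706 + 473 = 1179
Selection 10: 1179 + 473 = 1652
Selection 11: 1652 + 473 = 2125

1359, 1832, 2305, 2778, 3251, 3724, 233, 706, 1179, 1652, 2125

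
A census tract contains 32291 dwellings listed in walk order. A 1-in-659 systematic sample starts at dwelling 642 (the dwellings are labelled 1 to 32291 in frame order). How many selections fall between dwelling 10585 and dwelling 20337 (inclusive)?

k = 659
First selection ≥ 10585: 642 + ⌈(10585−642)/659⌉·659 = 642 + 16×659 = 11186
Last selection ≤ 20337: 642 + ⌊(20337−642)/659⌋·659 = 642 + 29×659 = 19753
Count = 29 − 16 + 1 = 14

14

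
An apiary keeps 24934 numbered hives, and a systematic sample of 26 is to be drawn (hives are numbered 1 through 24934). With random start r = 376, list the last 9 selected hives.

16679, 17638, 18597, 19556, 20515, 21474, 22433, 23392, 24351

k = N/n = 24934/26 = 959
18th selection = 376 + 17×959 = 16679
19th: 16679 + 959 = 17638
20th: 17638 + 959 = 18597
21st: 18597 + 959 = 19556
22nd: 19556 + 959 = 20515
23rd: 20515 + 959 = 21474
24th: 21474 + 959 = 22433
25th: 22433 + 959 = 23392
26th: 23392 + 959 = 24351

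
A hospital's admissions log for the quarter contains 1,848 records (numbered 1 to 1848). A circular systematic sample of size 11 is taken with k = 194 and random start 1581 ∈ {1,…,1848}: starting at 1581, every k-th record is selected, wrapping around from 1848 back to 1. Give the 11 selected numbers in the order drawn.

1581, 1775, 121, 315, 509, 703, 897, 1091, 1285, 1479, 1673

Selection 1: 1581
Selection 2: 1581 + 194 = 1775
Selection 3: 1775 + 194 = 1969 → 1969 − 1848 = 121
Selection 4: 121 + 194 = 315
Selection 5: 315 + 194 = 509
Selection 6: 509 + 194 = 703
Selection 7: 703 + 194 = 897
Selection 8: 897 + 194 = 1091
Selection 9: 1091 + 194 = 1285
Selection 10: 1285 + 194 = 1479
Selection 11: 1479 + 194 = 1673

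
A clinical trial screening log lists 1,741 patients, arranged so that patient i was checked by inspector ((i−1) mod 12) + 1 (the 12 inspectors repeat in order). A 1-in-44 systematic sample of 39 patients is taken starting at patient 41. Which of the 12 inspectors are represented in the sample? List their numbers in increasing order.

Consecutive selections differ by k = 44, so their inspector numbers differ by 44 mod 12 = 8.
gcd(44, 12) = 4, so the sample visits 12/4 = 3 distinct residues mod 12.
Start 41 is inspector 5; the inspectors hit are 1, 5, 9.

1, 5, 9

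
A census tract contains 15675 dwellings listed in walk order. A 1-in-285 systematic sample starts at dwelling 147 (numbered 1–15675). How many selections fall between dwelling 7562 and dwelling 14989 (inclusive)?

k = 285
First selection ≥ 7562: 147 + ⌈(7562−147)/285⌉·285 = 147 + 27×285 = 7842
Last selection ≤ 14989: 147 + ⌊(14989−147)/285⌋·285 = 147 + 52×285 = 14967
Count = 52 − 27 + 1 = 26

26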